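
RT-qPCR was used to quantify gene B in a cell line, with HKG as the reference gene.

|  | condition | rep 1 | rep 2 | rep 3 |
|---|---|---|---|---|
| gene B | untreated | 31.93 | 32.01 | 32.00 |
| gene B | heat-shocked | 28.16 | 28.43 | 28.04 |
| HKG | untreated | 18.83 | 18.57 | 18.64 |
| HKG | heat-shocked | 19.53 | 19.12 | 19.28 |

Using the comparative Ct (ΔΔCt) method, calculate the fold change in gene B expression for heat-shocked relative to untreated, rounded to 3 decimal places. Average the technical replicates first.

21.112

Mean Ct: gene B untreated 31.980; gene B heat-shocked 28.210; HKG untreated 18.680; HKG heat-shocked 19.310
ΔCt(untreated) = 31.980 − 18.680 = 13.300
ΔCt(heat-shocked) = 28.210 − 19.310 = 8.900
ΔΔCt = 8.900 − 13.300 = -4.400
Fold change = 2^(−(-4.400)) = 2^4.400 = 21.1121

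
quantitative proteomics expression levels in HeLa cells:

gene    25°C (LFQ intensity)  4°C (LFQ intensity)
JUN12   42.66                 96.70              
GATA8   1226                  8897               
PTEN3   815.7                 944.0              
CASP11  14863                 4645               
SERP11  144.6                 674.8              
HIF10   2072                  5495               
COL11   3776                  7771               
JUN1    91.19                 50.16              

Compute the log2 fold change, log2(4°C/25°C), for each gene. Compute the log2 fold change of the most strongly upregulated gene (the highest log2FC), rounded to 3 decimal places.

2.859

log2(96.70/42.66) = 1.181  (JUN12)
log2(8897/1226) = 2.859  (GATA8)
log2(944.0/815.7) = 0.211  (PTEN3)
log2(4645/14863) = -1.678  (CASP11)
log2(674.8/144.6) = 2.222  (SERP11)
log2(5495/2072) = 1.407  (HIF10)
log2(7771/3776) = 1.041  (COL11)
log2(50.16/91.19) = -0.862  (JUN1)
GATA8 is most strongly upregulated.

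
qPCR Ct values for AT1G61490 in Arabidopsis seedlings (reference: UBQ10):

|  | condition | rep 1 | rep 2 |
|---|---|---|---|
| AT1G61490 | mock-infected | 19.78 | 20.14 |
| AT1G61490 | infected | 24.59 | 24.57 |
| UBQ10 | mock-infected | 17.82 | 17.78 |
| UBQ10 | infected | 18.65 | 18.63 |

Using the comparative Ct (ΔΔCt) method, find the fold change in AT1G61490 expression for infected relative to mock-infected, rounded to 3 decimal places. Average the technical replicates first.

Mean Ct: AT1G61490 mock-infected 19.960; AT1G61490 infected 24.580; UBQ10 mock-infected 17.800; UBQ10 infected 18.640
ΔCt(mock-infected) = 19.960 − 17.800 = 2.160
ΔCt(infected) = 24.580 − 18.640 = 5.940
ΔΔCt = 5.940 − 2.160 = 3.780
Fold change = 2^(−3.780) = 0.0728

0.073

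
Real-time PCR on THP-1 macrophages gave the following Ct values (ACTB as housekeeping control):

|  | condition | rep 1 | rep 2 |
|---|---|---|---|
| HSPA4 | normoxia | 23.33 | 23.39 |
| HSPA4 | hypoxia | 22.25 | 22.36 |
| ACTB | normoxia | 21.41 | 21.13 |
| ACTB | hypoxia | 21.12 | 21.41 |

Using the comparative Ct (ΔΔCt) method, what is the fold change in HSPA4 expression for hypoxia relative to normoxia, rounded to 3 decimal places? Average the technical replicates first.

Mean Ct: HSPA4 normoxia 23.360; HSPA4 hypoxia 22.305; ACTB normoxia 21.270; ACTB hypoxia 21.265
ΔCt(normoxia) = 23.360 − 21.270 = 2.090
ΔCt(hypoxia) = 22.305 − 21.265 = 1.040
ΔΔCt = 1.040 − 2.090 = -1.050
Fold change = 2^(−(-1.050)) = 2^1.050 = 2.0705

2.071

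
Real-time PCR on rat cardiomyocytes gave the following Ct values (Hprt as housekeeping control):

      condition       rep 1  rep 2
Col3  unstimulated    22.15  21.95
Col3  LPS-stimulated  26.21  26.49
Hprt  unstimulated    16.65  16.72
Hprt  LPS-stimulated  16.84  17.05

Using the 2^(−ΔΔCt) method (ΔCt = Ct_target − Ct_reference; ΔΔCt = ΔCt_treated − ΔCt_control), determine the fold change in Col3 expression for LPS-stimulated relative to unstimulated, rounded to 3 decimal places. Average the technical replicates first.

0.061

Mean Ct: Col3 unstimulated 22.050; Col3 LPS-stimulated 26.350; Hprt unstimulated 16.685; Hprt LPS-stimulated 16.945
ΔCt(unstimulated) = 22.050 − 16.685 = 5.365
ΔCt(LPS-stimulated) = 26.350 − 16.945 = 9.405
ΔΔCt = 9.405 − 5.365 = 4.040
Fold change = 2^(−4.040) = 0.0608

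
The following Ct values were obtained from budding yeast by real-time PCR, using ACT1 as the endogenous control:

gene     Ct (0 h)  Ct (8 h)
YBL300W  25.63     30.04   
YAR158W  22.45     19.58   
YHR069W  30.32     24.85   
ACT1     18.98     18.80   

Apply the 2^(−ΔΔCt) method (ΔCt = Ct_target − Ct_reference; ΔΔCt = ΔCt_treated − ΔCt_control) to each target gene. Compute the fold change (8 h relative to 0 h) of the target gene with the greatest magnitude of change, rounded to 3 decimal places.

39.124

YBL300W: ΔΔCt = (30.04−18.80) − (25.63−18.98) = 11.24 − 6.65 = 4.59; fold change = 2^-4.59 = 0.042
YAR158W: ΔΔCt = (19.58−18.80) − (22.45−18.98) = 0.78 − 3.47 = -2.69; fold change = 2^2.69 = 6.453
YHR069W: ΔΔCt = (24.85−18.80) − (30.32−18.98) = 6.05 − 11.34 = -5.29; fold change = 2^5.29 = 39.124
YHR069W has the largest |ΔΔCt| = 5.29.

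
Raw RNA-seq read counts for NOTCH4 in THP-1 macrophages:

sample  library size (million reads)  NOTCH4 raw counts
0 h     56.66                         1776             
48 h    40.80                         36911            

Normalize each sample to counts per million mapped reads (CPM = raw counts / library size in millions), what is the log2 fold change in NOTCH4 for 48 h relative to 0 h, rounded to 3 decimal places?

4.851

CPM(0 h) = 1776 / 56.66 = 31.3449
CPM(48 h) = 36911 / 40.80 = 904.6814
Fold change = 904.6814 / 31.3449 = 28.86219
log2(28.86219) = 4.8511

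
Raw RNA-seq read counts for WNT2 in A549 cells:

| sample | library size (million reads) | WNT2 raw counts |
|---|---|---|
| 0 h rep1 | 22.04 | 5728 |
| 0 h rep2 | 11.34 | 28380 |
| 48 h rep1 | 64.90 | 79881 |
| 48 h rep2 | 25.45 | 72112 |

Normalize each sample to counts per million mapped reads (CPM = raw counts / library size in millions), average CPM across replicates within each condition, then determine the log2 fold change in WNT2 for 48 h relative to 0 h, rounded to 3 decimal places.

0.557

CPM(0 h rep1) = 5728 / 22.04 = 259.8911
CPM(0 h rep2) = 28380 / 11.34 = 2502.6455
CPM(48 h rep1) = 79881 / 64.90 = 1230.8320
CPM(48 h rep2) = 72112 / 25.45 = 2833.4774
mean CPM(0 h) = 1381.2683; mean CPM(48 h) = 2032.1547
Fold change = 2032.1547 / 1381.2683 = 1.47122
log2(1.47122) = 0.5570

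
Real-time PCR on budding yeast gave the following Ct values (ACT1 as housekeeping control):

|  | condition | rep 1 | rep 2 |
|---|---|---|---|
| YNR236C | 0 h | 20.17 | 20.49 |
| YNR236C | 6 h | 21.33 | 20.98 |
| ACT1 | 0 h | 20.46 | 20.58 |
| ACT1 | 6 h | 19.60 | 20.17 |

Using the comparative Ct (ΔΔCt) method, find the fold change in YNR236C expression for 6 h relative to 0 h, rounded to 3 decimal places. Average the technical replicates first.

Mean Ct: YNR236C 0 h 20.330; YNR236C 6 h 21.155; ACT1 0 h 20.520; ACT1 6 h 19.885
ΔCt(0 h) = 20.330 − 20.520 = -0.190
ΔCt(6 h) = 21.155 − 19.885 = 1.270
ΔΔCt = 1.270 − (-0.190) = 1.460
Fold change = 2^(−1.460) = 0.3635

0.363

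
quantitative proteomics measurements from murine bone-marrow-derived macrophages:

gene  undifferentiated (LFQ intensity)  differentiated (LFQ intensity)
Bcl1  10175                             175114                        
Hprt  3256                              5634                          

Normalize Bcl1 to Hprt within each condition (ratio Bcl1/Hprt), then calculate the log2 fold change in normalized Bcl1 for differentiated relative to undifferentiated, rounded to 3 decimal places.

Bcl1/Hprt (undifferentiated) = 10175 / 3256 = 3.125
Bcl1/Hprt (differentiated) = 175114 / 5634 = 31.082
Fold change = 31.082 / 3.125 = 9.9461
log2(9.9461) = 3.3141

3.314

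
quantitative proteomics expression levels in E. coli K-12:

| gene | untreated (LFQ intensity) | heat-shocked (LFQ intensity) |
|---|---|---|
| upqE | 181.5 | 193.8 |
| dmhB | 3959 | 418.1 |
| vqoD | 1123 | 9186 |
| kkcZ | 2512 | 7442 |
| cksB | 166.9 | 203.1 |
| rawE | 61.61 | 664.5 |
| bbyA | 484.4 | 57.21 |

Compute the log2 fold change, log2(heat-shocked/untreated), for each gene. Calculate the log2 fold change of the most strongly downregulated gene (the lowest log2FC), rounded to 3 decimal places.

log2(193.8/181.5) = 0.095  (upqE)
log2(418.1/3959) = -3.243  (dmhB)
log2(9186/1123) = 3.032  (vqoD)
log2(7442/2512) = 1.567  (kkcZ)
log2(203.1/166.9) = 0.283  (cksB)
log2(664.5/61.61) = 3.431  (rawE)
log2(57.21/484.4) = -3.082  (bbyA)
dmhB is most strongly downregulated.

-3.243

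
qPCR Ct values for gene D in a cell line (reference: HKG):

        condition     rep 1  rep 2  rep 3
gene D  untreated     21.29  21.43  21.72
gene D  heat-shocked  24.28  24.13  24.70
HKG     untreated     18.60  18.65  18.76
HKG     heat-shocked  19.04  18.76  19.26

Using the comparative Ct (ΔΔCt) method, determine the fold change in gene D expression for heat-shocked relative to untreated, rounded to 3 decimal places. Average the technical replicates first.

0.172

Mean Ct: gene D untreated 21.480; gene D heat-shocked 24.370; HKG untreated 18.670; HKG heat-shocked 19.020
ΔCt(untreated) = 21.480 − 18.670 = 2.810
ΔCt(heat-shocked) = 24.370 − 19.020 = 5.350
ΔΔCt = 5.350 − 2.810 = 2.540
Fold change = 2^(−2.540) = 0.1719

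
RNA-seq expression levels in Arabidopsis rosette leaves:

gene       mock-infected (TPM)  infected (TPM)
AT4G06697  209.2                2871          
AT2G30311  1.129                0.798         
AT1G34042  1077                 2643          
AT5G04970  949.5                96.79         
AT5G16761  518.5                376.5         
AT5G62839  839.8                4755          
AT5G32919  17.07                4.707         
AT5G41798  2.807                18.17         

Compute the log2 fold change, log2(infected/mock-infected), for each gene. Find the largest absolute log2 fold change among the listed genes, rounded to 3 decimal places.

3.779

log2(2871/209.2) = 3.779  (AT4G06697)
log2(0.798/1.129) = -0.501  (AT2G30311)
log2(2643/1077) = 1.295  (AT1G34042)
log2(96.79/949.5) = -3.294  (AT5G04970)
log2(376.5/518.5) = -0.462  (AT5G16761)
log2(4755/839.8) = 2.501  (AT5G62839)
log2(4.707/17.07) = -1.859  (AT5G32919)
log2(18.17/2.807) = 2.694  (AT5G41798)
The largest magnitude belongs to AT4G06697.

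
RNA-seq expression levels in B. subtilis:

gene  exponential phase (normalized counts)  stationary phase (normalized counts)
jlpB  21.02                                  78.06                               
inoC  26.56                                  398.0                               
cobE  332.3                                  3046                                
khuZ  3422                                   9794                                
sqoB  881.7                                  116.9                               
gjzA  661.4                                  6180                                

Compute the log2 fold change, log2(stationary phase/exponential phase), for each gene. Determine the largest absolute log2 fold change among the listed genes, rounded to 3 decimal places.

log2(78.06/21.02) = 1.893  (jlpB)
log2(398.0/26.56) = 3.905  (inoC)
log2(3046/332.3) = 3.196  (cobE)
log2(9794/3422) = 1.517  (khuZ)
log2(116.9/881.7) = -2.915  (sqoB)
log2(6180/661.4) = 3.224  (gjzA)
The largest magnitude belongs to inoC.

3.905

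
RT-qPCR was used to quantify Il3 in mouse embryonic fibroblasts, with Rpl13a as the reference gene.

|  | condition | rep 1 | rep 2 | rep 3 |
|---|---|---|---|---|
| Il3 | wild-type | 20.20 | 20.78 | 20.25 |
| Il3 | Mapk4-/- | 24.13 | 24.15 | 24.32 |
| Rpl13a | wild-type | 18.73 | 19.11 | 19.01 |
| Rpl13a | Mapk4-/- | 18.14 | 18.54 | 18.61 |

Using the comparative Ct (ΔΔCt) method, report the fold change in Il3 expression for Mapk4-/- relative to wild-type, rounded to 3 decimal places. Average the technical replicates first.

0.050

Mean Ct: Il3 wild-type 20.410; Il3 Mapk4-/- 24.200; Rpl13a wild-type 18.950; Rpl13a Mapk4-/- 18.430
ΔCt(wild-type) = 20.410 − 18.950 = 1.460
ΔCt(Mapk4-/-) = 24.200 − 18.430 = 5.770
ΔΔCt = 5.770 − 1.460 = 4.310
Fold change = 2^(−4.310) = 0.0504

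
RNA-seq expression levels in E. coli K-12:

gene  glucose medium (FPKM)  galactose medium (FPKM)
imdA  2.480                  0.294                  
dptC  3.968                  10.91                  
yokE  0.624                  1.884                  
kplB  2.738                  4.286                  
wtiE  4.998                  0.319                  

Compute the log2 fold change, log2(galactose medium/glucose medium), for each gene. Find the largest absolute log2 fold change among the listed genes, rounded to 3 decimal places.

log2(0.294/2.480) = -3.076  (imdA)
log2(10.91/3.968) = 1.459  (dptC)
log2(1.884/0.624) = 1.594  (yokE)
log2(4.286/2.738) = 0.647  (kplB)
log2(0.319/4.998) = -3.970  (wtiE)
The largest magnitude belongs to wtiE.

3.970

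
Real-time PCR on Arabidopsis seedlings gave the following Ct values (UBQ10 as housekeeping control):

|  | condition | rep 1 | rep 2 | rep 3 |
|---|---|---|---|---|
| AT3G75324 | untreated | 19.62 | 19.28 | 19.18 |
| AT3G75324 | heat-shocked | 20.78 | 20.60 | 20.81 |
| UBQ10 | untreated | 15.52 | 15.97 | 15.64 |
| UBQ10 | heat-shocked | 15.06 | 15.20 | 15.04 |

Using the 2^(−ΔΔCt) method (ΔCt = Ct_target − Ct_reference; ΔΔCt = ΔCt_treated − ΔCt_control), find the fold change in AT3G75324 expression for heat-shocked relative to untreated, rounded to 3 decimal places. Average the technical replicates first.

0.253

Mean Ct: AT3G75324 untreated 19.360; AT3G75324 heat-shocked 20.730; UBQ10 untreated 15.710; UBQ10 heat-shocked 15.100
ΔCt(untreated) = 19.360 − 15.710 = 3.650
ΔCt(heat-shocked) = 20.730 − 15.100 = 5.630
ΔΔCt = 5.630 − 3.650 = 1.980
Fold change = 2^(−1.980) = 0.2535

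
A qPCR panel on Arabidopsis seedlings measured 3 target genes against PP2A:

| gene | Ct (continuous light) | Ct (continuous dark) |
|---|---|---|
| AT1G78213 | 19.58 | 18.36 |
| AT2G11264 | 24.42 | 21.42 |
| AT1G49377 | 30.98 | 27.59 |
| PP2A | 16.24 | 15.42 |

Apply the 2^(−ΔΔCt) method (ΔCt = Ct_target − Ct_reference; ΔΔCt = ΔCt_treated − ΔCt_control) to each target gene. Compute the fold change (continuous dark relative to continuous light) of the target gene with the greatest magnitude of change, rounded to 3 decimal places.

AT1G78213: ΔΔCt = (18.36−15.42) − (19.58−16.24) = 2.94 − 3.34 = -0.40; fold change = 2^0.40 = 1.320
AT2G11264: ΔΔCt = (21.42−15.42) − (24.42−16.24) = 6.00 − 8.18 = -2.18; fold change = 2^2.18 = 4.532
AT1G49377: ΔΔCt = (27.59−15.42) − (30.98−16.24) = 12.17 − 14.74 = -2.57; fold change = 2^2.57 = 5.938
AT1G49377 has the largest |ΔΔCt| = 2.57.

5.938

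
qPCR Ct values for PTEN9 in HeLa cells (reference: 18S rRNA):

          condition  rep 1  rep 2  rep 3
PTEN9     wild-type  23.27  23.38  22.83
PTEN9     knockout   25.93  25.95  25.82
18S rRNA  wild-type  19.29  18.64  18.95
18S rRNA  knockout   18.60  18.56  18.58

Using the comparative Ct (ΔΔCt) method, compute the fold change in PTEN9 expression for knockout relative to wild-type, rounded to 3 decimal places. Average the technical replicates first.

Mean Ct: PTEN9 wild-type 23.160; PTEN9 knockout 25.900; 18S rRNA wild-type 18.960; 18S rRNA knockout 18.580
ΔCt(wild-type) = 23.160 − 18.960 = 4.200
ΔCt(knockout) = 25.900 − 18.580 = 7.320
ΔΔCt = 7.320 − 4.200 = 3.120
Fold change = 2^(−3.120) = 0.1150

0.115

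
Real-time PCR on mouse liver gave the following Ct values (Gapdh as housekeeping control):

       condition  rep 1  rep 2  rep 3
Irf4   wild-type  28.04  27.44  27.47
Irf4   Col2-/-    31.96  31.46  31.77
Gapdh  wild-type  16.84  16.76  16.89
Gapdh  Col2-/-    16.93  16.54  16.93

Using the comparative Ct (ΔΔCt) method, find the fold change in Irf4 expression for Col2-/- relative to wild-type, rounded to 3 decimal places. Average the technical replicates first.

0.058

Mean Ct: Irf4 wild-type 27.650; Irf4 Col2-/- 31.730; Gapdh wild-type 16.830; Gapdh Col2-/- 16.800
ΔCt(wild-type) = 27.650 − 16.830 = 10.820
ΔCt(Col2-/-) = 31.730 − 16.800 = 14.930
ΔΔCt = 14.930 − 10.820 = 4.110
Fold change = 2^(−4.110) = 0.0579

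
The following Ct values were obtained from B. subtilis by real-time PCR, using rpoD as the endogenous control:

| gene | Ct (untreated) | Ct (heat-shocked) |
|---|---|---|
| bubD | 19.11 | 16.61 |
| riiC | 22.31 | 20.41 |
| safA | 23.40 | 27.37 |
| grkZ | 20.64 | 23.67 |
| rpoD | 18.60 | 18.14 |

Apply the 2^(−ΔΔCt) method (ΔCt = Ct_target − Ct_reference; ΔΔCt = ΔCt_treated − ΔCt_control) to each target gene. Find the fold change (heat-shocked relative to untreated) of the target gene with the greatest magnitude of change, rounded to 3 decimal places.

0.046

bubD: ΔΔCt = (16.61−18.14) − (19.11−18.60) = -1.53 − 0.51 = -2.04; fold change = 2^2.04 = 4.112
riiC: ΔΔCt = (20.41−18.14) − (22.31−18.60) = 2.27 − 3.71 = -1.44; fold change = 2^1.44 = 2.713
safA: ΔΔCt = (27.37−18.14) − (23.40−18.60) = 9.23 − 4.80 = 4.43; fold change = 2^-4.43 = 0.046
grkZ: ΔΔCt = (23.67−18.14) − (20.64−18.60) = 5.53 − 2.04 = 3.49; fold change = 2^-3.49 = 0.089
safA has the largest |ΔΔCt| = 4.43.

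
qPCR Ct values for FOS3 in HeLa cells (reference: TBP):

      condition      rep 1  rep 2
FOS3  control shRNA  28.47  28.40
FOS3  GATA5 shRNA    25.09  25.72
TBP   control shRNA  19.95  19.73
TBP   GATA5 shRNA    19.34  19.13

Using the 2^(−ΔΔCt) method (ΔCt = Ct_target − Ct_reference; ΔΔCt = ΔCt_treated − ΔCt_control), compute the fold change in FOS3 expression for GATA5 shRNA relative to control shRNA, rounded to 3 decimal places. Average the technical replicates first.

5.370

Mean Ct: FOS3 control shRNA 28.435; FOS3 GATA5 shRNA 25.405; TBP control shRNA 19.840; TBP GATA5 shRNA 19.235
ΔCt(control shRNA) = 28.435 − 19.840 = 8.595
ΔCt(GATA5 shRNA) = 25.405 − 19.235 = 6.170
ΔΔCt = 6.170 − 8.595 = -2.425
Fold change = 2^(−(-2.425)) = 2^2.425 = 5.3703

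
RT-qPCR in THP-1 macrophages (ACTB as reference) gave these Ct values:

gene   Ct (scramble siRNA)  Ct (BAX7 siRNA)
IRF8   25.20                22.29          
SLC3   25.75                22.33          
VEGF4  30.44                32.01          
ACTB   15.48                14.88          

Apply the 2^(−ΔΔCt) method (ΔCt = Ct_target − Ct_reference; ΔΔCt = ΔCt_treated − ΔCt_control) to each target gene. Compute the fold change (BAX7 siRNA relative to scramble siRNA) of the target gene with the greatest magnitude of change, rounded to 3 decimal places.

7.062

IRF8: ΔΔCt = (22.29−14.88) − (25.20−15.48) = 7.41 − 9.72 = -2.31; fold change = 2^2.31 = 4.959
SLC3: ΔΔCt = (22.33−14.88) − (25.75−15.48) = 7.45 − 10.27 = -2.82; fold change = 2^2.82 = 7.062
VEGF4: ΔΔCt = (32.01−14.88) − (30.44−15.48) = 17.13 − 14.96 = 2.17; fold change = 2^-2.17 = 0.222
SLC3 has the largest |ΔΔCt| = 2.82.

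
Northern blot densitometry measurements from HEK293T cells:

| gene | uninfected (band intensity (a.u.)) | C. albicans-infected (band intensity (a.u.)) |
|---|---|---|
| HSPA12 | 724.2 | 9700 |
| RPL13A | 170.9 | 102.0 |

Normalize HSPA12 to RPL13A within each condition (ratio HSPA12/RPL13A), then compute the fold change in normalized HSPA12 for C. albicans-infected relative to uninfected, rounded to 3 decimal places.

22.442

HSPA12/RPL13A (uninfected) = 724.2 / 170.9 = 4.2376
HSPA12/RPL13A (C. albicans-infected) = 9700 / 102.0 = 95.098
Fold change = 95.098 / 4.2376 = 22.4417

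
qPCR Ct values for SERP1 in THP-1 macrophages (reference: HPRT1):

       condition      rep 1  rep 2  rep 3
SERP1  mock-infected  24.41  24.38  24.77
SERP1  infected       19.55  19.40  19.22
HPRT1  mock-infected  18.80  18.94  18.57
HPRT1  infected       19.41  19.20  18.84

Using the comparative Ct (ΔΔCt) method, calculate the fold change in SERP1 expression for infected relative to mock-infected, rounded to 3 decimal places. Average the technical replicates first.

45.570

Mean Ct: SERP1 mock-infected 24.520; SERP1 infected 19.390; HPRT1 mock-infected 18.770; HPRT1 infected 19.150
ΔCt(mock-infected) = 24.520 − 18.770 = 5.750
ΔCt(infected) = 19.390 − 19.150 = 0.240
ΔΔCt = 0.240 − 5.750 = -5.510
Fold change = 2^(−(-5.510)) = 2^5.510 = 45.5696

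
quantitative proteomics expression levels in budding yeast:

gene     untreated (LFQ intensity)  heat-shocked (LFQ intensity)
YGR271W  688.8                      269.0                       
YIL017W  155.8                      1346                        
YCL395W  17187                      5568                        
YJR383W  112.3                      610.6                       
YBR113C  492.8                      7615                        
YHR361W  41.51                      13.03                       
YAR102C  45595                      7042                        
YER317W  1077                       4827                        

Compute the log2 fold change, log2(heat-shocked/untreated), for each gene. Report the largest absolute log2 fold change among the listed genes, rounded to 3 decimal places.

3.950

log2(269.0/688.8) = -1.356  (YGR271W)
log2(1346/155.8) = 3.111  (YIL017W)
log2(5568/17187) = -1.626  (YCL395W)
log2(610.6/112.3) = 2.443  (YJR383W)
log2(7615/492.8) = 3.950  (YBR113C)
log2(13.03/41.51) = -1.672  (YHR361W)
log2(7042/45595) = -2.695  (YAR102C)
log2(4827/1077) = 2.164  (YER317W)
The largest magnitude belongs to YBR113C.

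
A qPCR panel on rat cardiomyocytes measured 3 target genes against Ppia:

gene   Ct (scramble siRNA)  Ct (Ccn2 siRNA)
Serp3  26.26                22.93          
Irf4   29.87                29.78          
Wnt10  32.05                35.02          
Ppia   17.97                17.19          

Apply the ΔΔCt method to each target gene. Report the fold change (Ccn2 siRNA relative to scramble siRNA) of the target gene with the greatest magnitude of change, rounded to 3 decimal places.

Serp3: ΔΔCt = (22.93−17.19) − (26.26−17.97) = 5.74 − 8.29 = -2.55; fold change = 2^2.55 = 5.856
Irf4: ΔΔCt = (29.78−17.19) − (29.87−17.97) = 12.59 − 11.90 = 0.69; fold change = 2^-0.69 = 0.620
Wnt10: ΔΔCt = (35.02−17.19) − (32.05−17.97) = 17.83 − 14.08 = 3.75; fold change = 2^-3.75 = 0.074
Wnt10 has the largest |ΔΔCt| = 3.75.

0.074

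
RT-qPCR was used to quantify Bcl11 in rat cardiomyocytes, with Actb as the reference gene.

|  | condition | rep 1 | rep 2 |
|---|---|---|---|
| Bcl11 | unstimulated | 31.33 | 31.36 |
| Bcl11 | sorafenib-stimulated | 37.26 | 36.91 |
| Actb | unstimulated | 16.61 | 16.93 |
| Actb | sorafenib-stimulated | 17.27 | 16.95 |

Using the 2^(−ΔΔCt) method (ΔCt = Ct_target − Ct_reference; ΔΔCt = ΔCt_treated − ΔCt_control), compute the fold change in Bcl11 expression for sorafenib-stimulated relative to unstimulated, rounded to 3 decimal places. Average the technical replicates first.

0.024

Mean Ct: Bcl11 unstimulated 31.345; Bcl11 sorafenib-stimulated 37.085; Actb unstimulated 16.770; Actb sorafenib-stimulated 17.110
ΔCt(unstimulated) = 31.345 − 16.770 = 14.575
ΔCt(sorafenib-stimulated) = 37.085 − 17.110 = 19.975
ΔΔCt = 19.975 − 14.575 = 5.400
Fold change = 2^(−5.400) = 0.0237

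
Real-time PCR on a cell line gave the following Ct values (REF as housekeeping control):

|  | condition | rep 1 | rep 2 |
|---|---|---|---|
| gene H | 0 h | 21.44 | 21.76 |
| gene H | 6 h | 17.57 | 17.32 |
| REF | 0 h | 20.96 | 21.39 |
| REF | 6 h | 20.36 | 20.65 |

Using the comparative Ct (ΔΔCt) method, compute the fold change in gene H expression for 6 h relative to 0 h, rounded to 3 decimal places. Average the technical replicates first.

11.197

Mean Ct: gene H 0 h 21.600; gene H 6 h 17.445; REF 0 h 21.175; REF 6 h 20.505
ΔCt(0 h) = 21.600 − 21.175 = 0.425
ΔCt(6 h) = 17.445 − 20.505 = -3.060
ΔΔCt = -3.060 − 0.425 = -3.485
Fold change = 2^(−(-3.485)) = 2^3.485 = 11.1967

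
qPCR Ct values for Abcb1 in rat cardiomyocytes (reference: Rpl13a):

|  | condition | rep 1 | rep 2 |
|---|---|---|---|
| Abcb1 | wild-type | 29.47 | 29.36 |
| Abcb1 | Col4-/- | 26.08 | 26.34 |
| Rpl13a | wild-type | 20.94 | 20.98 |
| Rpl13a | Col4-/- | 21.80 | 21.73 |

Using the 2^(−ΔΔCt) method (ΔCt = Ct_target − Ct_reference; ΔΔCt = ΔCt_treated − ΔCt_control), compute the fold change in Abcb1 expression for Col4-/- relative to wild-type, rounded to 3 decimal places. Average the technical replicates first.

16.111

Mean Ct: Abcb1 wild-type 29.415; Abcb1 Col4-/- 26.210; Rpl13a wild-type 20.960; Rpl13a Col4-/- 21.765
ΔCt(wild-type) = 29.415 − 20.960 = 8.455
ΔCt(Col4-/-) = 26.210 − 21.765 = 4.445
ΔΔCt = 4.445 − 8.455 = -4.010
Fold change = 2^(−(-4.010)) = 2^4.010 = 16.1113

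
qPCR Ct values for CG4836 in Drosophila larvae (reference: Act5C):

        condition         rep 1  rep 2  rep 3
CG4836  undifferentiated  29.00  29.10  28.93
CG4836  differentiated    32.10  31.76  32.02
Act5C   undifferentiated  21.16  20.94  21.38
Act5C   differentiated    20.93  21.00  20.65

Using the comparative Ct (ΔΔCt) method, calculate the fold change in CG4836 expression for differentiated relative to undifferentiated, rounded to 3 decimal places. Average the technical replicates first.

Mean Ct: CG4836 undifferentiated 29.010; CG4836 differentiated 31.960; Act5C undifferentiated 21.160; Act5C differentiated 20.860
ΔCt(undifferentiated) = 29.010 − 21.160 = 7.850
ΔCt(differentiated) = 31.960 − 20.860 = 11.100
ΔΔCt = 11.100 − 7.850 = 3.250
Fold change = 2^(−3.250) = 0.1051

0.105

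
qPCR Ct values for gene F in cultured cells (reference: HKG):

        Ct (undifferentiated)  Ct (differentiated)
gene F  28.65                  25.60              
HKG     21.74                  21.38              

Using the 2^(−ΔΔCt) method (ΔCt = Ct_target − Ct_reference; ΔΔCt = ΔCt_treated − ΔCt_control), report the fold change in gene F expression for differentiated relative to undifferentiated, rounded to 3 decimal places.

6.453

ΔCt(undifferentiated) = 28.650 − 21.740 = 6.910
ΔCt(differentiated) = 25.600 − 21.380 = 4.220
ΔΔCt = 4.220 − 6.910 = -2.690
Fold change = 2^(−(-2.690)) = 2^2.690 = 6.4531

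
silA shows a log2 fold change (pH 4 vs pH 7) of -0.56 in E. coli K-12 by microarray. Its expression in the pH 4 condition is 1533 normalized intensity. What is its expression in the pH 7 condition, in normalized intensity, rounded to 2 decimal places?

Fold change = 2^(-0.56) = 0.6783
pH 7 expression = 1533 / 0.6783 = 2260.05

2260.05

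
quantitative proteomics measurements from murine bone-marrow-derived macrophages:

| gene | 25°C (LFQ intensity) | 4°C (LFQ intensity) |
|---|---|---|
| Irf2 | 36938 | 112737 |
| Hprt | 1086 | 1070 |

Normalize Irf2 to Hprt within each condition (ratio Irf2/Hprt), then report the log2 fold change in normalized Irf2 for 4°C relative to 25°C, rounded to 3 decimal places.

1.631

Irf2/Hprt (25°C) = 36938 / 1086 = 34.013
Irf2/Hprt (4°C) = 112737 / 1070 = 105.36
Fold change = 105.36 / 34.013 = 3.0977
log2(3.0977) = 1.6312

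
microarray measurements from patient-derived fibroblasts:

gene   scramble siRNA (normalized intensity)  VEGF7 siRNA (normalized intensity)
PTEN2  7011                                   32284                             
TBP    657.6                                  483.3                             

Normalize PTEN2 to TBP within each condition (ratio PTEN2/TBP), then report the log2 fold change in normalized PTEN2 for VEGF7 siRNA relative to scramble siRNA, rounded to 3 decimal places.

2.647

PTEN2/TBP (scramble siRNA) = 7011 / 657.6 = 10.661
PTEN2/TBP (VEGF7 siRNA) = 32284 / 483.3 = 66.799
Fold change = 66.799 / 10.661 = 6.2655
log2(6.2655) = 2.6474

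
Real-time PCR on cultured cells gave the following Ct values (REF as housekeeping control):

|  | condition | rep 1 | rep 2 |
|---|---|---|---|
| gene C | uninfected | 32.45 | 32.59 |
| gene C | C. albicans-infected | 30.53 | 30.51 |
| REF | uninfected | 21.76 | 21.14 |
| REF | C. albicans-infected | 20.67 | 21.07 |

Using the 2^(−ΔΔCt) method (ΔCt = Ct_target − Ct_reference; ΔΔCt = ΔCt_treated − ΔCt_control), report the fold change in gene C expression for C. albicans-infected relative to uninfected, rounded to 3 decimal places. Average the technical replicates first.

Mean Ct: gene C uninfected 32.520; gene C C. albicans-infected 30.520; REF uninfected 21.450; REF C. albicans-infected 20.870
ΔCt(uninfected) = 32.520 − 21.450 = 11.070
ΔCt(C. albicans-infected) = 30.520 − 20.870 = 9.650
ΔΔCt = 9.650 − 11.070 = -1.420
Fold change = 2^(−(-1.420)) = 2^1.420 = 2.6759

2.676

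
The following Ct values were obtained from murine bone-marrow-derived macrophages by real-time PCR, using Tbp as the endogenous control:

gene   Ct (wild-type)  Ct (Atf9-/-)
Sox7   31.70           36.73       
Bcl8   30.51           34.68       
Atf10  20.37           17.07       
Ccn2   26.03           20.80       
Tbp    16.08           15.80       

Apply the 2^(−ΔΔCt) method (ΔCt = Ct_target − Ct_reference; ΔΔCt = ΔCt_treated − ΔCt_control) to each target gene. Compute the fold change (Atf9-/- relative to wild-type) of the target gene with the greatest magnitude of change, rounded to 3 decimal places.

Sox7: ΔΔCt = (36.73−15.80) − (31.70−16.08) = 20.93 − 15.62 = 5.31; fold change = 2^-5.31 = 0.025
Bcl8: ΔΔCt = (34.68−15.80) − (30.51−16.08) = 18.88 − 14.43 = 4.45; fold change = 2^-4.45 = 0.046
Atf10: ΔΔCt = (17.07−15.80) − (20.37−16.08) = 1.27 − 4.29 = -3.02; fold change = 2^3.02 = 8.112
Ccn2: ΔΔCt = (20.80−15.80) − (26.03−16.08) = 5.00 − 9.95 = -4.95; fold change = 2^4.95 = 30.910
Sox7 has the largest |ΔΔCt| = 5.31.

0.025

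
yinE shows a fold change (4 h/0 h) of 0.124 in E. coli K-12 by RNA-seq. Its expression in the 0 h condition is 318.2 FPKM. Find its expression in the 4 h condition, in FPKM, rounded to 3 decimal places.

39.457

4 h expression = 318.2 × 0.124 = 39.457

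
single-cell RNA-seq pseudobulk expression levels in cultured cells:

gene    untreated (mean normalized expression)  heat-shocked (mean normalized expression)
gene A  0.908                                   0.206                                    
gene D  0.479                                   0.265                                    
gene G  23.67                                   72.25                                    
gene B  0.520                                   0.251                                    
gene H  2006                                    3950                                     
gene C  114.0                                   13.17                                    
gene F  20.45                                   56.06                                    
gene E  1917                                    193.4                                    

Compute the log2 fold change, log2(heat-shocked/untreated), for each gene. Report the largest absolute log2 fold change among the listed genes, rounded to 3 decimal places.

3.309

log2(0.206/0.908) = -2.140  (gene A)
log2(0.265/0.479) = -0.854  (gene D)
log2(72.25/23.67) = 1.610  (gene G)
log2(0.251/0.520) = -1.051  (gene B)
log2(3950/2006) = 0.978  (gene H)
log2(13.17/114.0) = -3.114  (gene C)
log2(56.06/20.45) = 1.455  (gene F)
log2(193.4/1917) = -3.309  (gene E)
The largest magnitude belongs to gene E.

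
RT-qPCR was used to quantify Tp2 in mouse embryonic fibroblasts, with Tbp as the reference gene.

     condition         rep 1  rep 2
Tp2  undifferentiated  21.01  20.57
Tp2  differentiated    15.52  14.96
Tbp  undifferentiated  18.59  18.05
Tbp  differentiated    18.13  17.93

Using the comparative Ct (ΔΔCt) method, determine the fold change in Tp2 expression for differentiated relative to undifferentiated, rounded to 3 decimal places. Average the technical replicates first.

Mean Ct: Tp2 undifferentiated 20.790; Tp2 differentiated 15.240; Tbp undifferentiated 18.320; Tbp differentiated 18.030
ΔCt(undifferentiated) = 20.790 − 18.320 = 2.470
ΔCt(differentiated) = 15.240 − 18.030 = -2.790
ΔΔCt = -2.790 − 2.470 = -5.260
Fold change = 2^(−(-5.260)) = 2^5.260 = 38.3193

38.319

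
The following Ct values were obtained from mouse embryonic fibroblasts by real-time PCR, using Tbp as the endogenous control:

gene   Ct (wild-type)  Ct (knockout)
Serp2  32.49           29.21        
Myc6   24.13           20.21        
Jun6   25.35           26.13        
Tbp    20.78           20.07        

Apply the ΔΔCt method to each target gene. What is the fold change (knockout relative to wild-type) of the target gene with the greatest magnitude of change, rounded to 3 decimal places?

Serp2: ΔΔCt = (29.21−20.07) − (32.49−20.78) = 9.14 − 11.71 = -2.57; fold change = 2^2.57 = 5.938
Myc6: ΔΔCt = (20.21−20.07) − (24.13−20.78) = 0.14 − 3.35 = -3.21; fold change = 2^3.21 = 9.254
Jun6: ΔΔCt = (26.13−20.07) − (25.35−20.78) = 6.06 − 4.57 = 1.49; fold change = 2^-1.49 = 0.356
Myc6 has the largest |ΔΔCt| = 3.21.

9.254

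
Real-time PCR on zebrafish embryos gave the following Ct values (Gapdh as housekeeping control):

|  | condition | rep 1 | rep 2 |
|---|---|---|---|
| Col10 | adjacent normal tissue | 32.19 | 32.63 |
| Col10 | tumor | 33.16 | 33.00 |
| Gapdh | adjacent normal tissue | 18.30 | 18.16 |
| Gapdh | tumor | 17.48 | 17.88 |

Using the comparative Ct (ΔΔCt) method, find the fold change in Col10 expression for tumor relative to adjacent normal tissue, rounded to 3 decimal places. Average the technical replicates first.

Mean Ct: Col10 adjacent normal tissue 32.410; Col10 tumor 33.080; Gapdh adjacent normal tissue 18.230; Gapdh tumor 17.680
ΔCt(adjacent normal tissue) = 32.410 − 18.230 = 14.180
ΔCt(tumor) = 33.080 − 17.680 = 15.400
ΔΔCt = 15.400 − 14.180 = 1.220
Fold change = 2^(−1.220) = 0.4293

0.429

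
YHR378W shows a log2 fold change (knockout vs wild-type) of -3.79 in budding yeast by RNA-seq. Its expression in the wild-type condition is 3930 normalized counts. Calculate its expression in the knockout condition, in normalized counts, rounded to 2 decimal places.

284.11

Fold change = 2^(-3.79) = 0.0723
knockout expression = 3930 × 0.0723 = 284.11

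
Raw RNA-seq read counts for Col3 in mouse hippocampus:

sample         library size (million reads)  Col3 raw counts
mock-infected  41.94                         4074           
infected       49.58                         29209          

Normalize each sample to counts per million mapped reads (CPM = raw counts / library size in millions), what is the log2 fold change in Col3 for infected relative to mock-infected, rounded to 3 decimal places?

2.600

CPM(mock-infected) = 4074 / 41.94 = 97.1388
CPM(infected) = 29209 / 49.58 = 589.1287
Fold change = 589.1287 / 97.1388 = 6.06482
log2(6.06482) = 2.6005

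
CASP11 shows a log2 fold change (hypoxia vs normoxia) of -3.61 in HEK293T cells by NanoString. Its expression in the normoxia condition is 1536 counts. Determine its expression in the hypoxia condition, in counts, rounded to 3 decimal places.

Fold change = 2^(-3.61) = 0.0819
hypoxia expression = 1536 × 0.0819 = 125.798

125.798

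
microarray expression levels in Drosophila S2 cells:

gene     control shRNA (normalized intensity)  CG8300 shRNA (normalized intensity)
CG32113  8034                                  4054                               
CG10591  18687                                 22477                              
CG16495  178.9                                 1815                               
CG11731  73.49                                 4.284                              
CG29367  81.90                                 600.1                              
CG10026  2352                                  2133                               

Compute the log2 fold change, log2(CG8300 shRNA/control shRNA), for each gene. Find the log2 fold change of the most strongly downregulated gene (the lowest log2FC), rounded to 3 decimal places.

log2(4054/8034) = -0.987  (CG32113)
log2(22477/18687) = 0.266  (CG10591)
log2(1815/178.9) = 3.343  (CG16495)
log2(4.284/73.49) = -4.101  (CG11731)
log2(600.1/81.90) = 2.873  (CG29367)
log2(2133/2352) = -0.141  (CG10026)
CG11731 is most strongly downregulated.

-4.101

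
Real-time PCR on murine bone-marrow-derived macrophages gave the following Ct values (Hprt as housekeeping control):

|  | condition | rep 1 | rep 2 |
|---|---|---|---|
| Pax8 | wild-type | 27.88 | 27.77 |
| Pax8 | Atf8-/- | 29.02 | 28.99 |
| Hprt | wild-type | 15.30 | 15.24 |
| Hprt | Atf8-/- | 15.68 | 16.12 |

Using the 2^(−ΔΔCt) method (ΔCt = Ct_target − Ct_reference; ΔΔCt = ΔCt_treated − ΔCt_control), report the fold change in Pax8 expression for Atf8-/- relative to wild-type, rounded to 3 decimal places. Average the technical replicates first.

0.683

Mean Ct: Pax8 wild-type 27.825; Pax8 Atf8-/- 29.005; Hprt wild-type 15.270; Hprt Atf8-/- 15.900
ΔCt(wild-type) = 27.825 − 15.270 = 12.555
ΔCt(Atf8-/-) = 29.005 − 15.900 = 13.105
ΔΔCt = 13.105 − 12.555 = 0.550
Fold change = 2^(−0.550) = 0.6830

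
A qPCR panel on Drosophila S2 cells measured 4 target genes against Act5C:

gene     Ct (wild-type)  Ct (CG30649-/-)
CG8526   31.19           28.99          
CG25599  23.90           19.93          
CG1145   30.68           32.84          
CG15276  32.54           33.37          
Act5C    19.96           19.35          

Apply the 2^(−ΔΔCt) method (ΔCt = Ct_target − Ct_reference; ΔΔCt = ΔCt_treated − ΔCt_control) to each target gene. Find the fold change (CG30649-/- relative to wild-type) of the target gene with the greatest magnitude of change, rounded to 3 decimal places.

CG8526: ΔΔCt = (28.99−19.35) − (31.19−19.96) = 9.64 − 11.23 = -1.59; fold change = 2^1.59 = 3.010
CG25599: ΔΔCt = (19.93−19.35) − (23.90−19.96) = 0.58 − 3.94 = -3.36; fold change = 2^3.36 = 10.267
CG1145: ΔΔCt = (32.84−19.35) − (30.68−19.96) = 13.49 − 10.72 = 2.77; fold change = 2^-2.77 = 0.147
CG15276: ΔΔCt = (33.37−19.35) − (32.54−19.96) = 14.02 − 12.58 = 1.44; fold change = 2^-1.44 = 0.369
CG25599 has the largest |ΔΔCt| = 3.36.

10.267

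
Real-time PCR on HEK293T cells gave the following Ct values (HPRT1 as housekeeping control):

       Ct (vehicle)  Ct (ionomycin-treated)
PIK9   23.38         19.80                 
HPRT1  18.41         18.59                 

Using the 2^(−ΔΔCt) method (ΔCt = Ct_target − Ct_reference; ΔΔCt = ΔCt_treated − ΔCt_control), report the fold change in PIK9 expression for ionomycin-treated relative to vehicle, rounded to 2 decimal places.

13.55

ΔCt(vehicle) = 23.380 − 18.410 = 4.970
ΔCt(ionomycin-treated) = 19.800 − 18.590 = 1.210
ΔΔCt = 1.210 − 4.970 = -3.760
Fold change = 2^(−(-3.760)) = 2^3.760 = 13.548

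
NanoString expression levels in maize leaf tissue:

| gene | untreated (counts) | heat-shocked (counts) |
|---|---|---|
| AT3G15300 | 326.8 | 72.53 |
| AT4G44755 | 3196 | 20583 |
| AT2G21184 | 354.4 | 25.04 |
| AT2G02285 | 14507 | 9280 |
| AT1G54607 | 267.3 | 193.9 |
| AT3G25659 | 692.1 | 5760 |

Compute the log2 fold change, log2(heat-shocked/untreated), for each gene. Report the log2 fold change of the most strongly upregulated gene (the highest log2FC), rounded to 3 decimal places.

3.057

log2(72.53/326.8) = -2.172  (AT3G15300)
log2(20583/3196) = 2.687  (AT4G44755)
log2(25.04/354.4) = -3.823  (AT2G21184)
log2(9280/14507) = -0.645  (AT2G02285)
log2(193.9/267.3) = -0.463  (AT1G54607)
log2(5760/692.1) = 3.057  (AT3G25659)
AT3G25659 is most strongly upregulated.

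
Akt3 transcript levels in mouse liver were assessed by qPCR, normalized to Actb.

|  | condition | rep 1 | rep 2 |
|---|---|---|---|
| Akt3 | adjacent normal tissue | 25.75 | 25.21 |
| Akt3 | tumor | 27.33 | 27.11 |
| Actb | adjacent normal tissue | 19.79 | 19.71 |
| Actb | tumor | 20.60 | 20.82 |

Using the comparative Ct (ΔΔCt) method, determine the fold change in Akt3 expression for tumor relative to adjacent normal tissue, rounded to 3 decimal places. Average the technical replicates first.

0.582

Mean Ct: Akt3 adjacent normal tissue 25.480; Akt3 tumor 27.220; Actb adjacent normal tissue 19.750; Actb tumor 20.710
ΔCt(adjacent normal tissue) = 25.480 − 19.750 = 5.730
ΔCt(tumor) = 27.220 − 20.710 = 6.510
ΔΔCt = 6.510 − 5.730 = 0.780
Fold change = 2^(−0.780) = 0.5824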